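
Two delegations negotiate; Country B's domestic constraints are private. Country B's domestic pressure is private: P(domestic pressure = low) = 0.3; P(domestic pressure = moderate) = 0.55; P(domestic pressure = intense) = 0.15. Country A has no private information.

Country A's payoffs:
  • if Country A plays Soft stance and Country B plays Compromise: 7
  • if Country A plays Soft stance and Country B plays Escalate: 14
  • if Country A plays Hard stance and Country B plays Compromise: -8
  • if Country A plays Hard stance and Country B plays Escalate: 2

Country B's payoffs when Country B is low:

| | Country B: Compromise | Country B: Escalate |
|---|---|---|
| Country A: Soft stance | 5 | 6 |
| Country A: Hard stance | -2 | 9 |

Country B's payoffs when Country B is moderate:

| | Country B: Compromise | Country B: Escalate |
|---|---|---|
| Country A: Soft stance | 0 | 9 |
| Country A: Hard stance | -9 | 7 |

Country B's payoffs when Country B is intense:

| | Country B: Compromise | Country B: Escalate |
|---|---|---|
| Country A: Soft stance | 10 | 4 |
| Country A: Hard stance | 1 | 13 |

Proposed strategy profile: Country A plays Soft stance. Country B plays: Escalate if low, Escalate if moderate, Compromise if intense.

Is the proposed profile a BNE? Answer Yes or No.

Country A plays Soft stance: E[Soft stance] = 0.3·(14) + 0.55·(14) + 0.15·(7) = 12.95; E[Hard stance] = 0.5. Best-responding. ✓
Country B (domestic pressure low), facing Soft stance: Compromise gives 5, Escalate gives 6. Proposed Escalate is best. ✓
Country B (domestic pressure moderate), facing Soft stance: Compromise gives 0, Escalate gives 9. Proposed Escalate is best. ✓
Country B (domestic pressure intense), facing Soft stance: Compromise gives 10, Escalate gives 4. Proposed Compromise is best. ✓

Yes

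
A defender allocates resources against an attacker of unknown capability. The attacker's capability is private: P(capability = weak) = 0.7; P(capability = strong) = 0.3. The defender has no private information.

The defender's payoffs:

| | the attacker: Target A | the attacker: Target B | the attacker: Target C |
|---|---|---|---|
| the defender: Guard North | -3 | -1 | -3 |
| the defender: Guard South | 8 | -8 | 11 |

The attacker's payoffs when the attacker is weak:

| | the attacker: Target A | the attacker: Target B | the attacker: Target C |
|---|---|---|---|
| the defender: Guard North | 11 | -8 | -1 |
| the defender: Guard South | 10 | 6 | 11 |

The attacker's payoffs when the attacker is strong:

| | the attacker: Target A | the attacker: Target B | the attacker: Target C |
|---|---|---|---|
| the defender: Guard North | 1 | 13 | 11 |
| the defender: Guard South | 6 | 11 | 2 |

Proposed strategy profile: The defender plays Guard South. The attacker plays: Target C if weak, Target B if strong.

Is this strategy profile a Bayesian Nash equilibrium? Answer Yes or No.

Yes

The defender plays Guard South: E[Guard South] = 0.7·(11) + 0.3·(-8) = 5.3; E[Guard North] = -2.4. Best-responding. ✓
The attacker (capability weak), facing Guard South: Target A gives 10, Target B gives 6, Target C gives 11. Proposed Target C is best. ✓
The attacker (capability strong), facing Guard South: Target A gives 6, Target B gives 11, Target C gives 2. Proposed Target B is best. ✓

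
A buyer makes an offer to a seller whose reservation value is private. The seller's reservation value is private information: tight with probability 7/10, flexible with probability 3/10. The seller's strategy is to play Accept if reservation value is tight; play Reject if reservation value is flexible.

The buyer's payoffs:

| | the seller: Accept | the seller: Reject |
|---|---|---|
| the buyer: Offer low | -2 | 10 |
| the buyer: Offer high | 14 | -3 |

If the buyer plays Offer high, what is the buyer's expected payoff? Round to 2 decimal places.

8.90

Take the expectation over the seller's reservation value, weighting each type's action by its prior probability.
E[Offer high] = 7/10·14 + 3/10·(-3) = 49/5 + (-9/10) = 89/10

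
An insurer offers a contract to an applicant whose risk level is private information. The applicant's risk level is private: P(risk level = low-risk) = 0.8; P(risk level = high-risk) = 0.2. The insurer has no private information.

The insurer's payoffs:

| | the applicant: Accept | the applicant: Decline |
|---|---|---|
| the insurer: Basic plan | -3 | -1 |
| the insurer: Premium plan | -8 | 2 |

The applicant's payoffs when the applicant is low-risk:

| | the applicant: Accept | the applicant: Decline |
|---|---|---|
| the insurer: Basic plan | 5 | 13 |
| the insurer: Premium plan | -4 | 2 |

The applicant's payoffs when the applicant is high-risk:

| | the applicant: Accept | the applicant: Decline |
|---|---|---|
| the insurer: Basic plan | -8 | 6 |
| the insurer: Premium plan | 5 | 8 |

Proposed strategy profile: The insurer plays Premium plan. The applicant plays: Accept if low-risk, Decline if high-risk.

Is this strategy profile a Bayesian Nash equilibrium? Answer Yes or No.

The insurer plays Premium plan: E[Premium plan] = 0.8·(-8) + 0.2·(2) = -6; E[Basic plan] = -2.6. Not best-responding. ✗
The applicant (risk level low-risk), facing Premium plan: Accept gives -4, Decline gives 2. Proposed Accept is not best — profitable deviation exists. ✗
The applicant (risk level high-risk), facing Premium plan: Accept gives 5, Decline gives 8. Proposed Decline is best. ✓

No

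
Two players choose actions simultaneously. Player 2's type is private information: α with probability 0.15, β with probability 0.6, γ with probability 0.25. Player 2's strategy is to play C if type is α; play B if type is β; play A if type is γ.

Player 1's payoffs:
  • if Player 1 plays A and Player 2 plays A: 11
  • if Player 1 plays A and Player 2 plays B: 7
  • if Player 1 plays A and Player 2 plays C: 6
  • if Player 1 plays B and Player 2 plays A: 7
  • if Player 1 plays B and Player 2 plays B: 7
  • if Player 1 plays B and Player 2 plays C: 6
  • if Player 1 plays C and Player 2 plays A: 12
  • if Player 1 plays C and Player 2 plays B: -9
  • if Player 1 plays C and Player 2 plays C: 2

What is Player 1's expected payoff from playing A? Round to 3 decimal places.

E[A] = 0.15·6 + 0.6·7 + 0.25·11 = 0.9 + 4.2 + 2.75 = 7.85

7.850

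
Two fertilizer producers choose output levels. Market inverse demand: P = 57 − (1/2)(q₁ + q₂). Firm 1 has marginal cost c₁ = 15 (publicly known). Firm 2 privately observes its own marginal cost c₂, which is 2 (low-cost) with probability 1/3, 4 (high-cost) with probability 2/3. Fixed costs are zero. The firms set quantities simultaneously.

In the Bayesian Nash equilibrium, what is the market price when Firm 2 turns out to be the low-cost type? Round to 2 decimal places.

24.44

Type-c best response for Firm 2: q₂(c) = (57 − c) − q₁/2.
Firm 1 maximizes expected profit; its first-order condition is 57 − q₁ − (1/2)E[q₂] − 15 = 0.
Substituting E[q₂] and solving: E[c₂] = 3.33333, so q₁ = (57 − 2·15 + 3.33333)/(3/2) = 20.2222.
q₂(low-cost) = 44.8889, so P = 57 − (1/2)·(20.2222 + 44.8889) = 24.4444.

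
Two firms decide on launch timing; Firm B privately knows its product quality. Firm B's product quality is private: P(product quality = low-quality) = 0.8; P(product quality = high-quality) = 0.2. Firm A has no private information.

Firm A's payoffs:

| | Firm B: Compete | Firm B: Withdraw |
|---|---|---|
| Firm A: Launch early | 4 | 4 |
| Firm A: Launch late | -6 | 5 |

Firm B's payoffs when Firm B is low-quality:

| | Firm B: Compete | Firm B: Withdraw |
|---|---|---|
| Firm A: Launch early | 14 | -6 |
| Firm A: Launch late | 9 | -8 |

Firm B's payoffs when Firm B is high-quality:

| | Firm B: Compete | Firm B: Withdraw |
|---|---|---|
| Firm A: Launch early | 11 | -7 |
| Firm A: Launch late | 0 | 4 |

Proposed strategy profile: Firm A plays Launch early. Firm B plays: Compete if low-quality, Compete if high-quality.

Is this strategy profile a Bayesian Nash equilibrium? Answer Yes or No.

A profile is a BNE iff every type of every player is best-responding given beliefs about the other side.
Firm A plays Launch early: E[Launch early] = 0.8·(4) + 0.2·(4) = 4; E[Launch late] = -6. Best-responding. ✓
Firm B (product quality low-quality), facing Launch early: Compete gives 14, Withdraw gives -6. Proposed Compete is best. ✓
Firm B (product quality high-quality), facing Launch early: Compete gives 11, Withdraw gives -7. Proposed Compete is best. ✓

Yes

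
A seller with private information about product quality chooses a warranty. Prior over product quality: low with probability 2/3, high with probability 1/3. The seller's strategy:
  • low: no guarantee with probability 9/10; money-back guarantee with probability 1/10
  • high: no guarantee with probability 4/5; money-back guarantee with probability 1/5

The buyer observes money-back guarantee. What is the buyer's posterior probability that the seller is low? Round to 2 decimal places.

P(money-back guarantee) = (2/3)·(1/10) + (1/3)·(1/5) = 2/15
P(low | money-back guarantee) = ((2/3)·(1/10)) / (2/15) = (1/15) / (2/15) = 1/2

0.50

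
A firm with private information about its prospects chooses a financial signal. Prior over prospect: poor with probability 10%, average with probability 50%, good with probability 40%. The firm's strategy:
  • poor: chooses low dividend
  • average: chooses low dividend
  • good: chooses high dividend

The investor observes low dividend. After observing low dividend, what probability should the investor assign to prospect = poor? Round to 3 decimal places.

0.167

P(low dividend) = 0.1·1 + 0.5·1 + 0.4·0 = 0.6
P(poor | low dividend) = (0.1·1) / 0.6 = 0.1 / 0.6 = 0.166667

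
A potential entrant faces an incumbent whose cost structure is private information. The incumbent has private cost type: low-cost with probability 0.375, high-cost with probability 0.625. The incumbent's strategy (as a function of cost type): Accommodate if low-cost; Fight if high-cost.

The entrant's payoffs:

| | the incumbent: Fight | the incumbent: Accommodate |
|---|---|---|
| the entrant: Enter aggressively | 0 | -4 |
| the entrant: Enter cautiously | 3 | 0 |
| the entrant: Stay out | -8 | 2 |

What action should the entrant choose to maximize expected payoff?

Compute the entrant's expected payoff for each action, taking the expectation over the incumbent's type.
E[Enter aggressively] = 0.375·(-4) + 0.625·(0) = -1.5
E[Enter cautiously] = 0.375·(0) + 0.625·(3) = 1.875
E[Stay out] = 0.375·(2) + 0.625·(-8) = -4.25
Best response: Enter cautiously (1.875 is the largest).

Enter cautiously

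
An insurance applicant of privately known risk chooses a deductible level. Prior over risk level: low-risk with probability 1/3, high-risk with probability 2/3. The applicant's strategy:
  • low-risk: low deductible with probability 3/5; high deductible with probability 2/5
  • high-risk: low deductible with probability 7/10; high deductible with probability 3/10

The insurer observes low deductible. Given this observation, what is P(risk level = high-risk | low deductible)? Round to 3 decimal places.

Apply Bayes' rule using the sender's strategy as the likelihood.
P(low deductible) = (1/3)·(3/5) + (2/3)·(7/10) = 2/3
P(high-risk | low deductible) = ((2/3)·(7/10)) / (2/3) = (7/15) / (2/3) = 7/10

0.700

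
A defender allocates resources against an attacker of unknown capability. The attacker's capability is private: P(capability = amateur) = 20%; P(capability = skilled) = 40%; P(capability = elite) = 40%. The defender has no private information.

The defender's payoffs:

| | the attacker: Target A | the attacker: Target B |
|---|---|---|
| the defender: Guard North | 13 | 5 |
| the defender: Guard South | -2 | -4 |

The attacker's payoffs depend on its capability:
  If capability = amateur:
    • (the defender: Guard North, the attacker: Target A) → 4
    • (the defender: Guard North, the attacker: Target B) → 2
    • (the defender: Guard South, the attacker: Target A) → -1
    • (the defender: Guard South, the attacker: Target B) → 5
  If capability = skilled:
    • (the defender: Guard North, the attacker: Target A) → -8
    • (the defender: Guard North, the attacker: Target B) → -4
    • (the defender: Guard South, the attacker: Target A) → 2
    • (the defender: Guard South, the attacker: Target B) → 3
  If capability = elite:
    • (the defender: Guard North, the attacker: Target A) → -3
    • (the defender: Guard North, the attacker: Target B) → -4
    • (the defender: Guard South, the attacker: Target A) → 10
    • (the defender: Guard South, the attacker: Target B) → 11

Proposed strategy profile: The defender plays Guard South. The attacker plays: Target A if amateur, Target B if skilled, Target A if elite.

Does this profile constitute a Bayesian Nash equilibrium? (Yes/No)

No

A profile is a BNE iff every type of every player is best-responding given beliefs about the other side.
The defender plays Guard South: E[Guard South] = 0.2·(-2) + 0.4·(-4) + 0.4·(-2) = -2.8; E[Guard North] = 9.8. Not best-responding. ✗
The attacker (capability amateur), facing Guard South: Target A gives -1, Target B gives 5. Proposed Target A is not best — profitable deviation exists. ✗
The attacker (capability skilled), facing Guard South: Target A gives 2, Target B gives 3. Proposed Target B is best. ✓
The attacker (capability elite), facing Guard South: Target A gives 10, Target B gives 11. Proposed Target A is not best — profitable deviation exists. ✗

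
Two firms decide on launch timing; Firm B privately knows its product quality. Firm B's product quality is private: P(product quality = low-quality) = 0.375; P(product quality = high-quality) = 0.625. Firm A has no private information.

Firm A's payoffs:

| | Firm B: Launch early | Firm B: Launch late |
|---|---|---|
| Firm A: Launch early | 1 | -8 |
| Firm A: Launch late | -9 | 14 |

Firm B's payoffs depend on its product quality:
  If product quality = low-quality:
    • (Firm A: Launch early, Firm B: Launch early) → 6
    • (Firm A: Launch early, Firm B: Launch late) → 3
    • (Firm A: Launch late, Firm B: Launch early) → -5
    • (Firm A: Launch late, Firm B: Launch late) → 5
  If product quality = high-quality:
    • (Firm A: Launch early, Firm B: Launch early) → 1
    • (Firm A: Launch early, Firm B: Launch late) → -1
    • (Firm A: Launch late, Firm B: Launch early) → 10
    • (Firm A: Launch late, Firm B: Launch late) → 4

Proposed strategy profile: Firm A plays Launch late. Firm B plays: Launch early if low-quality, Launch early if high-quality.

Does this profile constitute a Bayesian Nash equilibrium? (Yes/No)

Firm A plays Launch late: E[Launch late] = 0.375·(-9) + 0.625·(-9) = -9; E[Launch early] = 1. Not best-responding. ✗
Firm B (product quality low-quality), facing Launch late: Launch early gives -5, Launch late gives 5. Proposed Launch early is not best — profitable deviation exists. ✗
Firm B (product quality high-quality), facing Launch late: Launch early gives 10, Launch late gives 4. Proposed Launch early is best. ✓

No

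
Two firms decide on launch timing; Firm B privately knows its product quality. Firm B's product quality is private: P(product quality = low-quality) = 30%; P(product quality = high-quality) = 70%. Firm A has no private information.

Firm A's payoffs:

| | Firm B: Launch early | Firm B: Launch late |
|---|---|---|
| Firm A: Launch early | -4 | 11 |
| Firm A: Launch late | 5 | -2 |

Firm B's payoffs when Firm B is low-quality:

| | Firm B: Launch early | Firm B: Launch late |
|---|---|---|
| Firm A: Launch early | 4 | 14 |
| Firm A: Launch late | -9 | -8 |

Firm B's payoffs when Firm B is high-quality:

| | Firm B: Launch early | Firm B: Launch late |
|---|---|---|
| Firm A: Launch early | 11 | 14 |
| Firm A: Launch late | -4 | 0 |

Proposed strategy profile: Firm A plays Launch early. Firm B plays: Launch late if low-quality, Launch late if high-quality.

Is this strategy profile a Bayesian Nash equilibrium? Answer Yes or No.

Firm A plays Launch early: E[Launch early] = 0.3·(11) + 0.7·(11) = 11; E[Launch late] = -2. Best-responding. ✓
Firm B (product quality low-quality), facing Launch early: Launch early gives 4, Launch late gives 14. Proposed Launch late is best. ✓
Firm B (product quality high-quality), facing Launch early: Launch early gives 11, Launch late gives 14. Proposed Launch late is best. ✓

Yes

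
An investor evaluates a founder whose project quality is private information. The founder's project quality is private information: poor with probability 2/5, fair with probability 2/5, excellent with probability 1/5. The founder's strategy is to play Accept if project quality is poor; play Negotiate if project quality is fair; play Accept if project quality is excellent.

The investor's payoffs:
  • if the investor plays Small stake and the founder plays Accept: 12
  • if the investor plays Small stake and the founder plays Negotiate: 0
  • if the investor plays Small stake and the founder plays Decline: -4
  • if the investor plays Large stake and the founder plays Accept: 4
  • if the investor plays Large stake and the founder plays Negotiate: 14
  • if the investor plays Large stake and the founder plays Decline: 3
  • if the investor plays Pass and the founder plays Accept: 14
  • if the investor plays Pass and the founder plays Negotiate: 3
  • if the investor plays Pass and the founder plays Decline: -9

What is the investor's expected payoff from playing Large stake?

8

Take the expectation over the founder's project quality, weighting each type's action by its prior probability.
E[Large stake] = 2/5·4 + 2/5·14 + 1/5·4 = 8/5 + 28/5 + 4/5 = 8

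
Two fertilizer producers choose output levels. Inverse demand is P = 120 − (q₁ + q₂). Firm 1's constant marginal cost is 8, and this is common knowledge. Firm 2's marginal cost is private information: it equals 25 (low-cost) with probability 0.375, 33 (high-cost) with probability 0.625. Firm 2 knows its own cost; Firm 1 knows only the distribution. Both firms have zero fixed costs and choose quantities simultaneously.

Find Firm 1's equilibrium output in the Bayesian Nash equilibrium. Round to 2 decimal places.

44.67

Type-c best response for Firm 2: q₂(c) = (120 − c)/2 − q₁/2.
Firm 1 maximizes expected profit; its first-order condition is 120 − 2q₁ − E[q₂] − 8 = 0.
Substituting E[q₂] and solving: E[c₂] = 30, so q₁ = (120 − 2·8 + 30)/3 = 44.6667.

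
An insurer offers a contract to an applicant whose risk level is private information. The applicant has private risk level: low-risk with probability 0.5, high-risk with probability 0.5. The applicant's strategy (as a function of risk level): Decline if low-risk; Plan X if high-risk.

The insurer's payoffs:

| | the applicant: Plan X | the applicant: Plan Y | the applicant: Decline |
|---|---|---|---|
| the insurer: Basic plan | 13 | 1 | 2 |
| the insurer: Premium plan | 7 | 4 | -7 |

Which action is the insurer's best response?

Basic plan

E[Basic plan] = 0.5·(2) + 0.5·(13) = 7.5
E[Premium plan] = 0.5·(-7) + 0.5·(7) = 0
Best response: Basic plan (7.5 is the largest).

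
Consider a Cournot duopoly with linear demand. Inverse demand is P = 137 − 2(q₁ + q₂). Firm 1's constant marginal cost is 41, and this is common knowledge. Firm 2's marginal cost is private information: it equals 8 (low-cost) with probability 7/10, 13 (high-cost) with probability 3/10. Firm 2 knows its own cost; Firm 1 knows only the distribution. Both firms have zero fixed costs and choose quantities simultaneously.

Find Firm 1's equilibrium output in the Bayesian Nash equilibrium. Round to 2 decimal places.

Each type of Firm 2 best-responds to q₁; Firm 1 best-responds to the expected q₂ over Firm 2's types.
Firm 2 with cost c maximizes (137 − 2(q₁+q₂) − c)·q₂, giving q₂(c) = (137 − c − 2q₁)/4.
E[c₂] = 7/10·8 + 3/10·13 = 9.5
Firm 1's FOC against E[q₂] yields q₁ = (137 − 2·41 + E[c₂])/6 = (137 − 82 + 9.5)/6 = 10.75.

10.75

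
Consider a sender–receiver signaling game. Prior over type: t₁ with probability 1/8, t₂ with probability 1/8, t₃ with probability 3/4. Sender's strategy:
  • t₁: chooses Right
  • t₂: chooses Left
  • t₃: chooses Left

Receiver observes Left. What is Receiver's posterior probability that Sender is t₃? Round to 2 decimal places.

0.86

P(Left) = (1/8)·0 + (1/8)·1 + (3/4)·1 = 7/8
P(t₃ | Left) = ((3/4)·1) / (7/8) = (3/4) / (7/8) = 6/7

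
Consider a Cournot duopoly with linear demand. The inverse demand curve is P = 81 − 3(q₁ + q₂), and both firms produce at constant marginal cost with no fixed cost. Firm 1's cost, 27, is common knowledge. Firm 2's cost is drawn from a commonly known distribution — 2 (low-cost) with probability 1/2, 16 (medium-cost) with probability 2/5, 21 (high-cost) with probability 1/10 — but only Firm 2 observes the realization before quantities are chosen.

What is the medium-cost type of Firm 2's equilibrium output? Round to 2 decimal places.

8.81

Firm 2 with cost c maximizes (81 − 3(q₁+q₂) − c)·q₂, giving q₂(c) = (81 − c − 3q₁)/6.
E[c₂] = 1/2·2 + 2/5·16 + 1/10·21 = 9.5
Firm 1's FOC against E[q₂] yields q₁ = (81 − 2·27 + E[c₂])/9 = (81 − 54 + 9.5)/9 = 4.05556.
q₂(medium-cost) = (81 − 16 − 3·4.05556)/6 = 8.80556.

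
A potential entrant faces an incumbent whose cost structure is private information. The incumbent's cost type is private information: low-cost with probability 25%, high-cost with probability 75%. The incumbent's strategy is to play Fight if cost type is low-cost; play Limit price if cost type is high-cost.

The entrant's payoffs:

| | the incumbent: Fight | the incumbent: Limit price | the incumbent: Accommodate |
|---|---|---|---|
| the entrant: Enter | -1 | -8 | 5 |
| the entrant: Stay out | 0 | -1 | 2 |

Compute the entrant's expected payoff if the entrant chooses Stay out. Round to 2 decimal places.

E[Stay out] = 0.25·0 + 0.75·(-1) = 0 + (-0.75) = -0.75

-0.75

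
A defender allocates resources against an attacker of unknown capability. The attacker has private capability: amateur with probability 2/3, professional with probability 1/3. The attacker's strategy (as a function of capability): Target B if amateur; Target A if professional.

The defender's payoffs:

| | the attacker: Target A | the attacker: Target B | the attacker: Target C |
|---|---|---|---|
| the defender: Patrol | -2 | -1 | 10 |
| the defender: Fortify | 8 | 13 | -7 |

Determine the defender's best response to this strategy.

Compute the defender's expected payoff for each action, taking the expectation over the attacker's type.
E[Patrol] = 2/3·(-1) + 1/3·(-2) = -4/3
E[Fortify] = 2/3·(13) + 1/3·(8) = 34/3
Best response: Fortify (34/3 is the largest).

Fortify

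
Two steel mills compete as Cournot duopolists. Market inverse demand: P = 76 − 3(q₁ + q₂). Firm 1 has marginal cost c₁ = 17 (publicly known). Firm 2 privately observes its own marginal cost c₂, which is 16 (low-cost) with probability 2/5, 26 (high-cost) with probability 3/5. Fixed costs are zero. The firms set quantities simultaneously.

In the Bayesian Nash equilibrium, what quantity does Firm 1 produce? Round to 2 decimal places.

Firm 2 with cost c maximizes (76 − 3(q₁+q₂) − c)·q₂, giving q₂(c) = (76 − c − 3q₁)/6.
E[c₂] = 2/5·16 + 3/5·26 = 22
Firm 1's FOC against E[q₂] yields q₁ = (76 − 2·17 + E[c₂])/9 = (76 − 34 + 22)/9 = 7.11111.

7.11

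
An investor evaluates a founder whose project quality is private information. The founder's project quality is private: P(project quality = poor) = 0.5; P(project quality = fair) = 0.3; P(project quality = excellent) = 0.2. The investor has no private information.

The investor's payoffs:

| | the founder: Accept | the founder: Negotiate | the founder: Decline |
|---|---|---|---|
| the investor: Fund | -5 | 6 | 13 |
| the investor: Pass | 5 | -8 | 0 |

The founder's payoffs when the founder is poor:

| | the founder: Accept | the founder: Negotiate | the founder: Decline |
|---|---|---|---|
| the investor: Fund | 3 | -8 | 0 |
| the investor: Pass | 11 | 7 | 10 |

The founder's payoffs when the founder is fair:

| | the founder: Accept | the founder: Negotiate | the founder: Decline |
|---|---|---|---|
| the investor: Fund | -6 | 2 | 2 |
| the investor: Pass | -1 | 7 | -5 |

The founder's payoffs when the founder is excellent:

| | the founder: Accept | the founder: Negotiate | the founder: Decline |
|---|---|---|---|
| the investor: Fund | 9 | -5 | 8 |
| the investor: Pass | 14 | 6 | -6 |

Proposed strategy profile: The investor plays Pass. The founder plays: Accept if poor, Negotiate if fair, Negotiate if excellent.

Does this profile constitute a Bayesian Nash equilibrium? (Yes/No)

No

The investor plays Pass: E[Pass] = 0.5·(5) + 0.3·(-8) + 0.2·(-8) = -1.5; E[Fund] = 0.5. Not best-responding. ✗
The founder (project quality poor), facing Pass: Accept gives 11, Negotiate gives 7, Decline gives 10. Proposed Accept is best. ✓
The founder (project quality fair), facing Pass: Accept gives -1, Negotiate gives 7, Decline gives -5. Proposed Negotiate is best. ✓
The founder (project quality excellent), facing Pass: Accept gives 14, Negotiate gives 6, Decline gives -6. Proposed Negotiate is not best — profitable deviation exists. ✗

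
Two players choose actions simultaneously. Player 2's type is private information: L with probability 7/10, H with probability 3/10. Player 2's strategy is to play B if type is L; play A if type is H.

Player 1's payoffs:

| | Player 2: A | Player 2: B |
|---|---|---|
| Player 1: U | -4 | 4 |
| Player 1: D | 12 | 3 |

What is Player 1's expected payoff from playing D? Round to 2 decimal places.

5.70

E[D] = 7/10·3 + 3/10·12 = 21/10 + 18/5 = 57/10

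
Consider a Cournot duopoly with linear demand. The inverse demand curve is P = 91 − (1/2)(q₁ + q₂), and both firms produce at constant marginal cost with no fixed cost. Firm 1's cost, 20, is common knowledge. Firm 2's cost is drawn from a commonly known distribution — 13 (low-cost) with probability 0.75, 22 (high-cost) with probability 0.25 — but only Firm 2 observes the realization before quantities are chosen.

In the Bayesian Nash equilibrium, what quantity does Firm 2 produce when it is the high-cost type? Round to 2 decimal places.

Firm 2 with cost c maximizes (91 − (1/2)(q₁+q₂) − c)·q₂, giving q₂(c) = (91 − c − (1/2)q₁).
E[c₂] = 0.75·13 + 0.25·22 = 15.25
Firm 1's FOC against E[q₂] yields q₁ = (91 − 2·20 + E[c₂])/(3/2) = (91 − 40 + 15.25)/(3/2) = 44.1667.
q₂(high-cost) = (91 − 22 − (1/2)·44.1667) = 46.9167.

46.92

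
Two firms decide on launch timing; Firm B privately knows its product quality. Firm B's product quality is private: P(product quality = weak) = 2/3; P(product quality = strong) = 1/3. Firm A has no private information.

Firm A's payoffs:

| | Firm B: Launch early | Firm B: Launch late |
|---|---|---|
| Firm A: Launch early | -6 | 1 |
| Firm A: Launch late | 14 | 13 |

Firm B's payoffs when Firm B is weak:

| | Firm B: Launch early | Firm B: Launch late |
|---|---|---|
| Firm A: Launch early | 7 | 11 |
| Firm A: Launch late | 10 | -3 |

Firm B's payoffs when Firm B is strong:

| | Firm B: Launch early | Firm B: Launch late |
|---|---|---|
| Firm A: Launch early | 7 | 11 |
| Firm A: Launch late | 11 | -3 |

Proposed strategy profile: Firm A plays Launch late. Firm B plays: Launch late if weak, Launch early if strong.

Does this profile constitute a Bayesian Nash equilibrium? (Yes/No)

Firm A plays Launch late: E[Launch late] = 2/3·(13) + 1/3·(14) = 40/3; E[Launch early] = -4/3. Best-responding. ✓
Firm B (product quality weak), facing Launch late: Launch early gives 10, Launch late gives -3. Proposed Launch late is not best — profitable deviation exists. ✗
Firm B (product quality strong), facing Launch late: Launch early gives 11, Launch late gives -3. Proposed Launch early is best. ✓

No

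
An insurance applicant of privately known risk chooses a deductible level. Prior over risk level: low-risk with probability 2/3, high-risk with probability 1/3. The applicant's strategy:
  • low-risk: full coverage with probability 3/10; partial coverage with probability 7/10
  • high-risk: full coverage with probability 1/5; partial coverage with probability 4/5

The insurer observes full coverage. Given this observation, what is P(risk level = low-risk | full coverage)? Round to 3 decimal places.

P(full coverage) = (2/3)·(3/10) + (1/3)·(1/5) = 4/15
P(low-risk | full coverage) = ((2/3)·(3/10)) / (4/15) = (1/5) / (4/15) = 3/4

0.750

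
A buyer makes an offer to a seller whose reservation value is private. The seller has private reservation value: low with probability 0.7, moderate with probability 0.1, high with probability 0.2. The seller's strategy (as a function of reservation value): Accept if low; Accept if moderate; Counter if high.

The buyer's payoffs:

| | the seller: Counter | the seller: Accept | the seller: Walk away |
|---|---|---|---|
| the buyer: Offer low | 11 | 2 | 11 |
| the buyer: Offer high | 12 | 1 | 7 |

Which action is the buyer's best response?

Compute the buyer's expected payoff for each action, taking the expectation over the seller's type.
E[Offer low] = 0.7·(2) + 0.1·(2) + 0.2·(11) = 3.8
E[Offer high] = 0.7·(1) + 0.1·(1) + 0.2·(12) = 3.2
Best response: Offer low (3.8 is the largest).

Offer low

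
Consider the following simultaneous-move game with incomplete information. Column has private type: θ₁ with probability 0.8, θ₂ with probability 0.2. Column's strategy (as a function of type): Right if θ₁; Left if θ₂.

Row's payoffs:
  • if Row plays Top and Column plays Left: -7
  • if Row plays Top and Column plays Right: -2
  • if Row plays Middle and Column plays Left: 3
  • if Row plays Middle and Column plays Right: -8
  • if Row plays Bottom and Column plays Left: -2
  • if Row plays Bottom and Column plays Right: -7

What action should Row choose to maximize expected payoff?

Top

E[Top] = 0.8·(-2) + 0.2·(-7) = -3
E[Middle] = 0.8·(-8) + 0.2·(3) = -5.8
E[Bottom] = 0.8·(-7) + 0.2·(-2) = -6
Best response: Top (-3 is the largest).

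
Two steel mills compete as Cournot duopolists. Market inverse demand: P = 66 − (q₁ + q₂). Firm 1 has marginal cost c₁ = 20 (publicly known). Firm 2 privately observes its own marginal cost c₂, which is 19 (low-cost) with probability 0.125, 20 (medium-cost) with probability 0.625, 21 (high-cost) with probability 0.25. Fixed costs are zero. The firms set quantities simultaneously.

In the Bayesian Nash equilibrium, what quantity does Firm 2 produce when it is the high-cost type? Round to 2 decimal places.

14.81

Type-c best response for Firm 2: q₂(c) = (66 − c)/2 − q₁/2.
Firm 1 maximizes expected profit; its first-order condition is 66 − 2q₁ − E[q₂] − 20 = 0.
Substituting E[q₂] and solving: E[c₂] = 20.125, so q₁ = (66 − 2·20 + 20.125)/3 = 15.375.
q₂(high-cost) = (66 − 21 − 15.375)/2 = 14.8125.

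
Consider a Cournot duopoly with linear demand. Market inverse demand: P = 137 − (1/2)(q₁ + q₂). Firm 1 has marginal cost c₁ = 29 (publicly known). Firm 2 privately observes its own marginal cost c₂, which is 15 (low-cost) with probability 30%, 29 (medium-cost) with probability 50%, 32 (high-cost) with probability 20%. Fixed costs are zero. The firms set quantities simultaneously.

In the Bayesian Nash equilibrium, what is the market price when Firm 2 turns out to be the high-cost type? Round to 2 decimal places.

67.10

Each type of Firm 2 best-responds to q₁; Firm 1 best-responds to the expected q₂ over Firm 2's types.
Firm 2 with cost c maximizes (137 − (1/2)(q₁+q₂) − c)·q₂, giving q₂(c) = (137 − c − (1/2)q₁).
E[c₂] = 0.3·15 + 0.5·29 + 0.2·32 = 25.4
Firm 1's FOC against E[q₂] yields q₁ = (137 − 2·29 + E[c₂])/(3/2) = (137 − 58 + 25.4)/(3/2) = 69.6.
q₂(high-cost) = 70.2, so P = 137 − (1/2)·(69.6 + 70.2) = 67.1.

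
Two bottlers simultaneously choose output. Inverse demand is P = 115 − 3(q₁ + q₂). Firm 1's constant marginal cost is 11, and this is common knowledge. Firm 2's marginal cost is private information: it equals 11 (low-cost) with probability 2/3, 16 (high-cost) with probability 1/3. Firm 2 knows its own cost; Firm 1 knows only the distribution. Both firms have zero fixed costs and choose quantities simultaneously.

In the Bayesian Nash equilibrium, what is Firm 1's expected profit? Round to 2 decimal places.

413.53

Type-c best response for Firm 2: q₂(c) = (115 − c)/6 − q₁/2.
Firm 1 maximizes expected profit; its first-order condition is 115 − 6q₁ − 3E[q₂] − 11 = 0.
Substituting E[q₂] and solving: E[c₂] = 12.6667, so q₁ = (115 − 2·11 + 12.6667)/9 = 11.7407.
E[P] = 115 − 3·(q₁ + E[q₂]) = 46.2222; Firm 1's expected profit = (E[P] − 11)·q₁ = (46.2222 − 11)·11.7407 = 413.535.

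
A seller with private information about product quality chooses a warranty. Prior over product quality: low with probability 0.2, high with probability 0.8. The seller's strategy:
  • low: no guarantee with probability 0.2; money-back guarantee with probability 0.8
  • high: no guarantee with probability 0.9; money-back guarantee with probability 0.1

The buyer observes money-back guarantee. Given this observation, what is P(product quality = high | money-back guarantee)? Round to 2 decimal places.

0.33

P(money-back guarantee) = 0.2·0.8 + 0.8·0.1 = 0.24
P(high | money-back guarantee) = (0.8·0.1) / 0.24 = 0.08 / 0.24 = 0.333333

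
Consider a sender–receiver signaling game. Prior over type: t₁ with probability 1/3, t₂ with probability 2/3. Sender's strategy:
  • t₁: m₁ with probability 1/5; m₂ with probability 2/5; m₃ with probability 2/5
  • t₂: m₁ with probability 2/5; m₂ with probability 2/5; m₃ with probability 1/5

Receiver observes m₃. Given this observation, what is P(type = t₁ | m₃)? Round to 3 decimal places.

0.500

Apply Bayes' rule using the sender's strategy as the likelihood.
P(m₃) = (1/3)·(2/5) + (2/3)·(1/5) = 4/15
P(t₁ | m₃) = ((1/3)·(2/5)) / (4/15) = (2/15) / (4/15) = 1/2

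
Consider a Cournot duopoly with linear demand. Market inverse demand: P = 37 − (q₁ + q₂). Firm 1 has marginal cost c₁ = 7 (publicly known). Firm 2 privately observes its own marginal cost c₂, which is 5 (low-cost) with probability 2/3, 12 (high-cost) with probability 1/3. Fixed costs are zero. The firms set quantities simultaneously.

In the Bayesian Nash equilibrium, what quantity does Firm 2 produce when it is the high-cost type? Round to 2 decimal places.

Firm 2 with cost c maximizes (37 − (q₁+q₂) − c)·q₂, giving q₂(c) = (37 − c − q₁)/2.
E[c₂] = 2/3·5 + 1/3·12 = 7.33333
Firm 1's FOC against E[q₂] yields q₁ = (37 − 2·7 + E[c₂])/3 = (37 − 14 + 7.33333)/3 = 10.1111.
q₂(high-cost) = (37 − 12 − 10.1111)/2 = 7.44444.

7.44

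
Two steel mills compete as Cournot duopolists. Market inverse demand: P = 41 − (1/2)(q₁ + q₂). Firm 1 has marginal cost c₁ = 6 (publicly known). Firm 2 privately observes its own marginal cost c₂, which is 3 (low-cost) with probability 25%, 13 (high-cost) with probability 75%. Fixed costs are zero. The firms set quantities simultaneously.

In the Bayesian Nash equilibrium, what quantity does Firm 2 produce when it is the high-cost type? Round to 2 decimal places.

14.83

Firm 2 with cost c maximizes (41 − (1/2)(q₁+q₂) − c)·q₂, giving q₂(c) = (41 − c − (1/2)q₁).
E[c₂] = 0.25·3 + 0.75·13 = 10.5
Firm 1's FOC against E[q₂] yields q₁ = (41 − 2·6 + E[c₂])/(3/2) = (41 − 12 + 10.5)/(3/2) = 26.3333.
q₂(high-cost) = (41 − 13 − (1/2)·26.3333) = 14.8333.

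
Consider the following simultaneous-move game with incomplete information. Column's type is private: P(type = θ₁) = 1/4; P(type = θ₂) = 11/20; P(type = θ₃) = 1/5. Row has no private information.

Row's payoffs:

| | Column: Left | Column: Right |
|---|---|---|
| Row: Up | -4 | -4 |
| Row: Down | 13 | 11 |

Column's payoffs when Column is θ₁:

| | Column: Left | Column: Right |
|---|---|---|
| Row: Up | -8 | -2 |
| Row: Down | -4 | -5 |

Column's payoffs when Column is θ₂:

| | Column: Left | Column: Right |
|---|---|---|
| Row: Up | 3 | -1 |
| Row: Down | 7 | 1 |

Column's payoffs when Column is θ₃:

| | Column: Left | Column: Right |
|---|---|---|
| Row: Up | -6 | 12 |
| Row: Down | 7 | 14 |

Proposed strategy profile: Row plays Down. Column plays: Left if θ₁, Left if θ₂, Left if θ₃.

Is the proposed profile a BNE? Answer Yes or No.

No

Row plays Down: E[Down] = 1/4·(13) + 11/20·(13) + 1/5·(13) = 13; E[Up] = -4. Best-responding. ✓
Column (type θ₁), facing Down: Left gives -4, Right gives -5. Proposed Left is best. ✓
Column (type θ₂), facing Down: Left gives 7, Right gives 1. Proposed Left is best. ✓
Column (type θ₃), facing Down: Left gives 7, Right gives 14. Proposed Left is not best — profitable deviation exists. ✗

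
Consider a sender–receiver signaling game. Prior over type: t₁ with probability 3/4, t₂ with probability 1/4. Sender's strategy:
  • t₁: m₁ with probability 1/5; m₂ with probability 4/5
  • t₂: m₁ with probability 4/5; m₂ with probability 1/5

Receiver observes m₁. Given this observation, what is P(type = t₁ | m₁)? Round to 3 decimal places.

P(m₁) = (3/4)·(1/5) + (1/4)·(4/5) = 7/20
P(t₁ | m₁) = ((3/4)·(1/5)) / (7/20) = (3/20) / (7/20) = 3/7

0.429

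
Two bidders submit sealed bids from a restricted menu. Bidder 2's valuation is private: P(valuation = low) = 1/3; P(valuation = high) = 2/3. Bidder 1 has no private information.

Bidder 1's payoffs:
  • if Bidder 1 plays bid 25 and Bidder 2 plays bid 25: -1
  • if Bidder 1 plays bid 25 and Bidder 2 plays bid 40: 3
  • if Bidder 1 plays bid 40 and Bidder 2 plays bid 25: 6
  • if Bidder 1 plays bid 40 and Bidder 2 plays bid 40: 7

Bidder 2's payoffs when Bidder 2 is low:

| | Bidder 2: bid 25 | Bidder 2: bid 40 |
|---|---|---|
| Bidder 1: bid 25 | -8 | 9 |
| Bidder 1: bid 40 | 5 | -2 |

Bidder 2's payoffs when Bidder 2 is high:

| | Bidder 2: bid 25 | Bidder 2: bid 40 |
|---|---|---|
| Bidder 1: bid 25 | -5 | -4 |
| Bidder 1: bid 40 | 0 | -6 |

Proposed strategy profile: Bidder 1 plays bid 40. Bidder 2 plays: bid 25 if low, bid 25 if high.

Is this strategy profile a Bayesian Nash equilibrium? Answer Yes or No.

A profile is a BNE iff every type of every player is best-responding given beliefs about the other side.
Bidder 1 plays bid 40: E[bid 40] = 1/3·(6) + 2/3·(6) = 6; E[bid 25] = -1. Best-responding. ✓
Bidder 2 (valuation low), facing bid 40: bid 25 gives 5, bid 40 gives -2. Proposed bid 25 is best. ✓
Bidder 2 (valuation high), facing bid 40: bid 25 gives 0, bid 40 gives -6. Proposed bid 25 is best. ✓

Yes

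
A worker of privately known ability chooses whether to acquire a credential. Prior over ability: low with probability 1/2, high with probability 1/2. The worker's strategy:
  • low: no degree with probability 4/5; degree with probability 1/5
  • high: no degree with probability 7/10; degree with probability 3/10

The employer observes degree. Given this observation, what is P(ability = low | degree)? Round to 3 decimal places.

P(degree) = (1/2)·(1/5) + (1/2)·(3/10) = 1/4
P(low | degree) = ((1/2)·(1/5)) / (1/4) = (1/10) / (1/4) = 2/5

0.400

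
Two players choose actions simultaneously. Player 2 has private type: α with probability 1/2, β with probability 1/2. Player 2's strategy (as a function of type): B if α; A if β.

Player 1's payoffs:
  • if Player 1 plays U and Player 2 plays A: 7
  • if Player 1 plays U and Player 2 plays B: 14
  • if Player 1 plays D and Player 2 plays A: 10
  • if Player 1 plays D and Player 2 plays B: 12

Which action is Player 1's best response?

Compute Player 1's expected payoff for each action, taking the expectation over Player 2's type.
E[U] = 1/2·(14) + 1/2·(7) = 21/2
E[D] = 1/2·(12) + 1/2·(10) = 11
Best response: D (11 is the largest).

D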